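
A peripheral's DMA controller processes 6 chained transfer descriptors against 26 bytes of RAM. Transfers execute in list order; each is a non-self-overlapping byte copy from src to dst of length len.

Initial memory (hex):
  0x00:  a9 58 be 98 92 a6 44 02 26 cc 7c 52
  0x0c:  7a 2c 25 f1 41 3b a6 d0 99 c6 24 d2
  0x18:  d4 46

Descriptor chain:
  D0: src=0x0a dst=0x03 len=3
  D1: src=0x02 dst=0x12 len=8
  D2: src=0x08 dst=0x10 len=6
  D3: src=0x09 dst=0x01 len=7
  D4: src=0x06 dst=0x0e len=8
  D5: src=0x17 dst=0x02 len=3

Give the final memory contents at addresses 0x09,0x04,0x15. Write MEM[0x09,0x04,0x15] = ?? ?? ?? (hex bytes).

MEM[0x09,0x04,0x15] = cc cc 2c

  after D0: wrote 3B at 0x03 = 7c527a
  after D1: wrote 8B at 0x12 = be7c527a440226cc
  after D2: wrote 6B at 0x10 = 26cc7c527a2c
  after D3: wrote 7B at 0x01 = cc7c527a2c25f1
  after D4: wrote 8B at 0x0e = 25f126cc7c527a2c
  after D5: wrote 3B at 0x02 = 0226cc
query mem[0x09]=0xcc, mem[0x04]=0xcc, mem[0x15]=0x2c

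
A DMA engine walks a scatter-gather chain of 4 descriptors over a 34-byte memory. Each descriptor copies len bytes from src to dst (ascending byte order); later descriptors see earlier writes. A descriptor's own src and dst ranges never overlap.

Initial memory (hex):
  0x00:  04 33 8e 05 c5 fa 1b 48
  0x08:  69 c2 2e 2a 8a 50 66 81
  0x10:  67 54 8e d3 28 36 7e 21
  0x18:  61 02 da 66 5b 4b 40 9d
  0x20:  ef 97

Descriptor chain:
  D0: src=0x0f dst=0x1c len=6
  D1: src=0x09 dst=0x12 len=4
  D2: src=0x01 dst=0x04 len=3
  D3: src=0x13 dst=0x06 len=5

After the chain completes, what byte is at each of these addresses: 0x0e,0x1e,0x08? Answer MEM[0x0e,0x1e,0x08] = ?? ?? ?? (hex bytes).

MEM[0x0e,0x1e,0x08] = 66 54 8a

[0] 0x0f->0x1c len=6 : 81 67 54 8e d3 28
[1] 0x09->0x12 len=4 : c2 2e 2a 8a
[2] 0x01->0x04 len=3 : 33 8e 05
[3] 0x13->0x06 len=5 : 2e 2a 8a 7e 21
query mem[0x0e]=0x66, mem[0x1e]=0x54, mem[0x08]=0x8a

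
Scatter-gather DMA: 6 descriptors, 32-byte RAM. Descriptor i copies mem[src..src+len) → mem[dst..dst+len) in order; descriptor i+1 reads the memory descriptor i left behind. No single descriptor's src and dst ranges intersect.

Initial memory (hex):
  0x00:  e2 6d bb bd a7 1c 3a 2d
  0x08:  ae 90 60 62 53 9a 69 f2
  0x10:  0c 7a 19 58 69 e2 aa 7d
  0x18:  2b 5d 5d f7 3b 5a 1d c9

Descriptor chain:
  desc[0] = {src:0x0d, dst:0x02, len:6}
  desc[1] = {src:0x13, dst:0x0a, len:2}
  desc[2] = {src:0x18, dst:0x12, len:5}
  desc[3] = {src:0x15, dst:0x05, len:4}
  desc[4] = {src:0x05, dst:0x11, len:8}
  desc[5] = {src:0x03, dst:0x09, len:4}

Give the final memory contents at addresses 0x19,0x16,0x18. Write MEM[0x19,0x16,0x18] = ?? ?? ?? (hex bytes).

  after D0: wrote 6B at 0x02 = 9a69f20c7a19
  after D1: wrote 2B at 0x0a = 5869
  after D2: wrote 5B at 0x12 = 2b5d5df73b
  after D3: wrote 4B at 0x05 = f73b7d2b
  after D4: wrote 8B at 0x11 = f73b7d2b90586953
  after D5: wrote 4B at 0x09 = 69f2f73b
query mem[0x19]=0x5d, mem[0x16]=0x58, mem[0x18]=0x53

MEM[0x19,0x16,0x18] = 5d 58 53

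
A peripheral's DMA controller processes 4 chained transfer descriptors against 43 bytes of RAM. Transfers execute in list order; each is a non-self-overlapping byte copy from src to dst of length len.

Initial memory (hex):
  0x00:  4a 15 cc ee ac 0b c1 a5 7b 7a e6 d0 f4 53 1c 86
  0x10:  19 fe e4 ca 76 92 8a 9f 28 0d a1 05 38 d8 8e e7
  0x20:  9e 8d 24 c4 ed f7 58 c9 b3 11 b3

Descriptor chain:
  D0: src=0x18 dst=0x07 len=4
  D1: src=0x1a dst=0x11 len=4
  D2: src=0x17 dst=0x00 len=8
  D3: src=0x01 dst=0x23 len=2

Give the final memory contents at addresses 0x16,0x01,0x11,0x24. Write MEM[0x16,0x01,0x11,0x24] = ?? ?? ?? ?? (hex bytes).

MEM[0x16,0x01,0x11,0x24] = 8a 28 a1 0d

#0 dst[0x07+4] := {0x28,0x0d,0xa1,0x05}
#1 dst[0x11+4] := {0xa1,0x05,0x38,0xd8}
#2 dst[0x00+8] := {0x9f,0x28,0x0d,0xa1,0x05,0x38,0xd8,0x8e}
#3 dst[0x23+2] := {0x28,0x0d}
query mem[0x16]=0x8a, mem[0x01]=0x28, mem[0x11]=0xa1, mem[0x24]=0x0d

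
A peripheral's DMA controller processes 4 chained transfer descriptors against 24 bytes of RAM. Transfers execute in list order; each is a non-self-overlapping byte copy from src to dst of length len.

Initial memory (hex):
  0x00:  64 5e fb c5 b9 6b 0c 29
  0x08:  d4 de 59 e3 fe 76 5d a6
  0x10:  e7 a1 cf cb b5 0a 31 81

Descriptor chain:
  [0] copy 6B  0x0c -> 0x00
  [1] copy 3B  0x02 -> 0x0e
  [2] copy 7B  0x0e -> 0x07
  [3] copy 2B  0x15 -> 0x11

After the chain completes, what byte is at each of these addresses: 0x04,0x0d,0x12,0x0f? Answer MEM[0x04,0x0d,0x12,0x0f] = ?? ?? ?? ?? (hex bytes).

[0] 0x0c->0x00 len=6 : fe 76 5d a6 e7 a1
[1] 0x02->0x0e len=3 : 5d a6 e7
[2] 0x0e->0x07 len=7 : 5d a6 e7 a1 cf cb b5
[3] 0x15->0x11 len=2 : 0a 31
query mem[0x04]=0xe7, mem[0x0d]=0xb5, mem[0x12]=0x31, mem[0x0f]=0xa6

MEM[0x04,0x0d,0x12,0x0f] = e7 b5 31 a6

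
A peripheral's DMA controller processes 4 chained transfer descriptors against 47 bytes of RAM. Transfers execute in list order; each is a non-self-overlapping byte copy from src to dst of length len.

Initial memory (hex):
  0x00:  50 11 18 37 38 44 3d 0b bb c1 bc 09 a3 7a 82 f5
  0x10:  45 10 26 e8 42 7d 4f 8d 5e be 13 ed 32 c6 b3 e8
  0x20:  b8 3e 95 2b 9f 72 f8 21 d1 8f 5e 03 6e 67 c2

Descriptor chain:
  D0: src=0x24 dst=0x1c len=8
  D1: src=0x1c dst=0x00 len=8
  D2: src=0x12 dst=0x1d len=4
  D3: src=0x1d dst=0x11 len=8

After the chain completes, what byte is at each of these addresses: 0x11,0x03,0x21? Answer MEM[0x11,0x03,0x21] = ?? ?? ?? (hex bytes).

MEM[0x11,0x03,0x21] = 26 21 8f

[0] 0x24->0x1c len=8 : 9f 72 f8 21 d1 8f 5e 03
[1] 0x1c->0x00 len=8 : 9f 72 f8 21 d1 8f 5e 03
[2] 0x12->0x1d len=4 : 26 e8 42 7d
[3] 0x1d->0x11 len=8 : 26 e8 42 7d 8f 5e 03 9f
query mem[0x11]=0x26, mem[0x03]=0x21, mem[0x21]=0x8f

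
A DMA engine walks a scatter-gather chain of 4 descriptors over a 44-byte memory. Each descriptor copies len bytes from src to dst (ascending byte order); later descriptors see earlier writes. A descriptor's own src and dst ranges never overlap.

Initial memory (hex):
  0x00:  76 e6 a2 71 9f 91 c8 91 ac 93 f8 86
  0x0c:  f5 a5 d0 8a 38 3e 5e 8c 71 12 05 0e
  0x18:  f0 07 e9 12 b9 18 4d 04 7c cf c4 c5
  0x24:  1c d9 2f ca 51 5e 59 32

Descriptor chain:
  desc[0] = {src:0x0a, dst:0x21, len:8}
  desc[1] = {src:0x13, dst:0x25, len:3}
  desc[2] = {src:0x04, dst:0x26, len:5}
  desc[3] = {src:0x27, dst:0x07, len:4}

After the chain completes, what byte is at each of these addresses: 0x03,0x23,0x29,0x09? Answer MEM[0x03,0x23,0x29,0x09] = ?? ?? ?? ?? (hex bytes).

MEM[0x03,0x23,0x29,0x09] = 71 f5 91 91

[0] 0x0a->0x21 len=8 : f8 86 f5 a5 d0 8a 38 3e
[1] 0x13->0x25 len=3 : 8c 71 12
[2] 0x04->0x26 len=5 : 9f 91 c8 91 ac
[3] 0x27->0x07 len=4 : 91 c8 91 ac
query mem[0x03]=0x71, mem[0x23]=0xf5, mem[0x29]=0x91, mem[0x09]=0x91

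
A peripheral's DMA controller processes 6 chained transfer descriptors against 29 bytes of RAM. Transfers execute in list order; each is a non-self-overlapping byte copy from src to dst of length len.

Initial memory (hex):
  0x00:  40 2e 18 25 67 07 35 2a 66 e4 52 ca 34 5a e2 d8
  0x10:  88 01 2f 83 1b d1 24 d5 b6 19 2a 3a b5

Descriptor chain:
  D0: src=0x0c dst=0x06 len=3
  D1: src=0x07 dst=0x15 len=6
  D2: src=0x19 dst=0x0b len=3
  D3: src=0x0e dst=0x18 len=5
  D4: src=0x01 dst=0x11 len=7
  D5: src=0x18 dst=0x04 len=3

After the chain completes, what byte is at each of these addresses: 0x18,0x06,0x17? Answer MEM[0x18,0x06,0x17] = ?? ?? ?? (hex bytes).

D0: mem[0x06..0x08] <- [34 5a e2]
D1: mem[0x15..0x1a] <- [5a e2 e4 52 ca 34]
D2: mem[0x0b..0x0d] <- [ca 34 3a]
D3: mem[0x18..0x1c] <- [e2 d8 88 01 2f]
D4: mem[0x11..0x17] <- [2e 18 25 67 07 34 5a]
D5: mem[0x04..0x06] <- [e2 d8 88]
query mem[0x18]=0xe2, mem[0x06]=0x88, mem[0x17]=0x5a

MEM[0x18,0x06,0x17] = e2 88 5a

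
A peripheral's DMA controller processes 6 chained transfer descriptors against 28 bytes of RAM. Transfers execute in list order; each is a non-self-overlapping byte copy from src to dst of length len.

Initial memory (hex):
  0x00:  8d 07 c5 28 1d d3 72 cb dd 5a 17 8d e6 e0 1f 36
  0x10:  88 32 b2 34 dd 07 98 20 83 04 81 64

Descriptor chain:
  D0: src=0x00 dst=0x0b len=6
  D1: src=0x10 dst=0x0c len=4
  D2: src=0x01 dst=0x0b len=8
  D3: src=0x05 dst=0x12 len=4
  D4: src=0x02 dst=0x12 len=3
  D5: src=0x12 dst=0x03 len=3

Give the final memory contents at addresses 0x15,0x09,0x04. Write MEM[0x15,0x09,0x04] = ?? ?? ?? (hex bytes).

MEM[0x15,0x09,0x04] = dd 5a 28

#0 dst[0x0b+6] := {0x8d,0x07,0xc5,0x28,0x1d,0xd3}
#1 dst[0x0c+4] := {0xd3,0x32,0xb2,0x34}
#2 dst[0x0b+8] := {0x07,0xc5,0x28,0x1d,0xd3,0x72,0xcb,0xdd}
#3 dst[0x12+4] := {0xd3,0x72,0xcb,0xdd}
#4 dst[0x12+3] := {0xc5,0x28,0x1d}
#5 dst[0x03+3] := {0xc5,0x28,0x1d}
query mem[0x15]=0xdd, mem[0x09]=0x5a, mem[0x04]=0x28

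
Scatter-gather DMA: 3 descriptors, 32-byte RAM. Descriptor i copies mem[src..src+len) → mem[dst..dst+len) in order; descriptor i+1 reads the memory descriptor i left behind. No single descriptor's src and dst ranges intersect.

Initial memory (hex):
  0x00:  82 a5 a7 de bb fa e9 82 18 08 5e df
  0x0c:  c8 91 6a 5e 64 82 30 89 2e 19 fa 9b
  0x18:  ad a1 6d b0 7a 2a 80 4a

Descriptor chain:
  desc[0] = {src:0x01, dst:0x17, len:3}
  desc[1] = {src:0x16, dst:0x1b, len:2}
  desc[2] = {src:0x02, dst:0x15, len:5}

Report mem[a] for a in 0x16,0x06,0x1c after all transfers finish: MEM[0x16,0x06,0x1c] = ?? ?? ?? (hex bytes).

MEM[0x16,0x06,0x1c] = de e9 a5

[0] 0x01->0x17 len=3 : a5 a7 de
[1] 0x16->0x1b len=2 : fa a5
[2] 0x02->0x15 len=5 : a7 de bb fa e9
query mem[0x16]=0xde, mem[0x06]=0xe9, mem[0x1c]=0xa5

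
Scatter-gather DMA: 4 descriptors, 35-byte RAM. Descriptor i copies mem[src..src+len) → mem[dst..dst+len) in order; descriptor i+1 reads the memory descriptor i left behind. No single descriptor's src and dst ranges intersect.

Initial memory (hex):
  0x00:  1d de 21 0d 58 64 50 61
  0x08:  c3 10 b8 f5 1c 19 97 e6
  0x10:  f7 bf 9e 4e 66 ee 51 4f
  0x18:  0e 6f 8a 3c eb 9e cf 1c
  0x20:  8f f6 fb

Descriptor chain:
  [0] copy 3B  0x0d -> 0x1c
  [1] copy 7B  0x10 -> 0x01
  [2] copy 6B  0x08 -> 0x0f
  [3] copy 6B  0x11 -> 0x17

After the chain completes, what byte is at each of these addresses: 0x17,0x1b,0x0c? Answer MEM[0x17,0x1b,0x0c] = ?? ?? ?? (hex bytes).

  after D0: wrote 3B at 0x1c = 1997e6
  after D1: wrote 7B at 0x01 = f7bf9e4e66ee51
  after D2: wrote 6B at 0x0f = c310b8f51c19
  after D3: wrote 6B at 0x17 = b8f51c19ee51
query mem[0x17]=0xb8, mem[0x1b]=0xee, mem[0x0c]=0x1c

MEM[0x17,0x1b,0x0c] = b8 ee 1c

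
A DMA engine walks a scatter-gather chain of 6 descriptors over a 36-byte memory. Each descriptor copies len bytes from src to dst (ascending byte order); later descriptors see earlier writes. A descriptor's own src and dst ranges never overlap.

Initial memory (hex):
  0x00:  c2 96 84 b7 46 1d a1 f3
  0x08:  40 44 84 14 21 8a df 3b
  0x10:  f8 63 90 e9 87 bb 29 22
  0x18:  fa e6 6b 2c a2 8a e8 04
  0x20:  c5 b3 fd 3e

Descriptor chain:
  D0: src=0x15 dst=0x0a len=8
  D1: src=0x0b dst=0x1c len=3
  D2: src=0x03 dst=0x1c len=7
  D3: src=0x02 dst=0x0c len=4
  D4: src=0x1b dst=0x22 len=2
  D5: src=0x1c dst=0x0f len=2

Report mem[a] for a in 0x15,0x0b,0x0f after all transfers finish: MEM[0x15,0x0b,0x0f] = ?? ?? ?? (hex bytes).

D0: mem[0x0a..0x11] <- [bb 29 22 fa e6 6b 2c a2]
D1: mem[0x1c..0x1e] <- [29 22 fa]
D2: mem[0x1c..0x22] <- [b7 46 1d a1 f3 40 44]
D3: mem[0x0c..0x0f] <- [84 b7 46 1d]
D4: mem[0x22..0x23] <- [2c b7]
D5: mem[0x0f..0x10] <- [b7 46]
query mem[0x15]=0xbb, mem[0x0b]=0x29, mem[0x0f]=0xb7

MEM[0x15,0x0b,0x0f] = bb 29 b7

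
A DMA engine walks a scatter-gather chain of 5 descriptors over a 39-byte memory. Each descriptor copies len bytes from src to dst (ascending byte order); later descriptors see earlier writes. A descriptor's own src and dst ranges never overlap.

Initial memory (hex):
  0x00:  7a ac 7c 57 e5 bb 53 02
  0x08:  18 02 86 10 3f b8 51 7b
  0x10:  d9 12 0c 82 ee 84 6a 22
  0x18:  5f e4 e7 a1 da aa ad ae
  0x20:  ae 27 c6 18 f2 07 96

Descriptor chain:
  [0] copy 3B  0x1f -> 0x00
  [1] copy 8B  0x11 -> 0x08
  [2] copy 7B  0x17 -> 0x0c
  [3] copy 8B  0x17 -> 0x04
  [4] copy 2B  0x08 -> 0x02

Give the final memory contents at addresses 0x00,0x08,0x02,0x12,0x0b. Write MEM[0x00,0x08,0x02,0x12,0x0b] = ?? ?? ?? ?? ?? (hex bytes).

MEM[0x00,0x08,0x02,0x12,0x0b] = ae a1 a1 aa ad

  after D0: wrote 3B at 0x00 = aeae27
  after D1: wrote 8B at 0x08 = 120c82ee846a225f
  after D2: wrote 7B at 0x0c = 225fe4e7a1daaa
  after D3: wrote 8B at 0x04 = 225fe4e7a1daaaad
  after D4: wrote 2B at 0x02 = a1da
query mem[0x00]=0xae, mem[0x08]=0xa1, mem[0x02]=0xa1, mem[0x12]=0xaa, mem[0x0b]=0xad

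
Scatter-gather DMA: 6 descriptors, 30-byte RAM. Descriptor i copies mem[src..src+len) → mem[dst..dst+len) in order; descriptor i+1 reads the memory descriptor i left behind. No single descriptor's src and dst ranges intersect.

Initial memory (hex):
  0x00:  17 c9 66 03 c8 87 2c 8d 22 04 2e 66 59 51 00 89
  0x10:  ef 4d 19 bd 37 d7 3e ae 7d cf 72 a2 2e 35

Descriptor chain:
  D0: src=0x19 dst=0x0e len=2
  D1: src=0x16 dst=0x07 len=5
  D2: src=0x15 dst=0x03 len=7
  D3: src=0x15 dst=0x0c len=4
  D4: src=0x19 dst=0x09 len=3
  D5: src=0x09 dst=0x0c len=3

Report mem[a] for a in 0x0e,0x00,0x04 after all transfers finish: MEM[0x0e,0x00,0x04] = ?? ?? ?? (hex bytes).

D0: mem[0x0e..0x0f] <- [cf 72]
D1: mem[0x07..0x0b] <- [3e ae 7d cf 72]
D2: mem[0x03..0x09] <- [d7 3e ae 7d cf 72 a2]
D3: mem[0x0c..0x0f] <- [d7 3e ae 7d]
D4: mem[0x09..0x0b] <- [cf 72 a2]
D5: mem[0x0c..0x0e] <- [cf 72 a2]
query mem[0x0e]=0xa2, mem[0x00]=0x17, mem[0x04]=0x3e

MEM[0x0e,0x00,0x04] = a2 17 3e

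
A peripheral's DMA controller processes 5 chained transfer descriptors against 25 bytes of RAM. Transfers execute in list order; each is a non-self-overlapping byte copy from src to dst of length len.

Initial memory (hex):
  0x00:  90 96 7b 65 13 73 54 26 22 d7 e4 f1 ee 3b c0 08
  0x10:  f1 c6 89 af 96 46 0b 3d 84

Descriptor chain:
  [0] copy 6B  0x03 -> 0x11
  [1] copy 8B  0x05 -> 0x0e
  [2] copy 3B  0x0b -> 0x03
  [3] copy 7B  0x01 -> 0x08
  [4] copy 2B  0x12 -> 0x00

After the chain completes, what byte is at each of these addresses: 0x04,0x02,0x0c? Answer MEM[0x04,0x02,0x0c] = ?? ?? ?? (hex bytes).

MEM[0x04,0x02,0x0c] = ee 7b 3b

  after D0: wrote 6B at 0x11 = 651373542622
  after D1: wrote 8B at 0x0e = 73542622d7e4f1ee
  after D2: wrote 3B at 0x03 = f1ee3b
  after D3: wrote 7B at 0x08 = 967bf1ee3b5426
  after D4: wrote 2B at 0x00 = d7e4
query mem[0x04]=0xee, mem[0x02]=0x7b, mem[0x0c]=0x3b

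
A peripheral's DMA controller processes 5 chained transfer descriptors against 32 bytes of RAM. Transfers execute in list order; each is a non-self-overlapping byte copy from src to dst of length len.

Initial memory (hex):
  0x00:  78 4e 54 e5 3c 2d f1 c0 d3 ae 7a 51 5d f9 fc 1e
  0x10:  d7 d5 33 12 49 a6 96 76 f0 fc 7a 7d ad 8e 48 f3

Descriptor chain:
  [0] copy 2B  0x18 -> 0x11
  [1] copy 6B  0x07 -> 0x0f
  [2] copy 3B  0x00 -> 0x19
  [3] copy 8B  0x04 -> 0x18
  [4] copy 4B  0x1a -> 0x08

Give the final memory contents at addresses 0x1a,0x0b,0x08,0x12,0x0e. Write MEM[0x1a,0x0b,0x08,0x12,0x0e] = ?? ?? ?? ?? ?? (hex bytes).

MEM[0x1a,0x0b,0x08,0x12,0x0e] = f1 ae f1 7a fc

[0] 0x18->0x11 len=2 : f0 fc
[1] 0x07->0x0f len=6 : c0 d3 ae 7a 51 5d
[2] 0x00->0x19 len=3 : 78 4e 54
[3] 0x04->0x18 len=8 : 3c 2d f1 c0 d3 ae 7a 51
[4] 0x1a->0x08 len=4 : f1 c0 d3 ae
query mem[0x1a]=0xf1, mem[0x0b]=0xae, mem[0x08]=0xf1, mem[0x12]=0x7a, mem[0x0e]=0xfc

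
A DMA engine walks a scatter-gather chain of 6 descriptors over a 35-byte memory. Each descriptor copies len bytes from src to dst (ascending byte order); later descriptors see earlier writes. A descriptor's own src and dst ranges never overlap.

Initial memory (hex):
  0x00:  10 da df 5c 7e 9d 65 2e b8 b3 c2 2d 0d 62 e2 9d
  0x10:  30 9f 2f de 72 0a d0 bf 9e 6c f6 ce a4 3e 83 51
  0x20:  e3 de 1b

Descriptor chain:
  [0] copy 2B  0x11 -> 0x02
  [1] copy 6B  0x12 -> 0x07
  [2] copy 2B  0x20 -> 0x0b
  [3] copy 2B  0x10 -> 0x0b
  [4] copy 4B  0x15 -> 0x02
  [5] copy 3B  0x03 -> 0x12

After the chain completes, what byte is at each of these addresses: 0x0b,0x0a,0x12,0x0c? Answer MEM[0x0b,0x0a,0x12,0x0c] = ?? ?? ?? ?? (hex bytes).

MEM[0x0b,0x0a,0x12,0x0c] = 30 0a d0 9f

[0] 0x11->0x02 len=2 : 9f 2f
[1] 0x12->0x07 len=6 : 2f de 72 0a d0 bf
[2] 0x20->0x0b len=2 : e3 de
[3] 0x10->0x0b len=2 : 30 9f
[4] 0x15->0x02 len=4 : 0a d0 bf 9e
[5] 0x03->0x12 len=3 : d0 bf 9e
query mem[0x0b]=0x30, mem[0x0a]=0x0a, mem[0x12]=0xd0, mem[0x0c]=0x9f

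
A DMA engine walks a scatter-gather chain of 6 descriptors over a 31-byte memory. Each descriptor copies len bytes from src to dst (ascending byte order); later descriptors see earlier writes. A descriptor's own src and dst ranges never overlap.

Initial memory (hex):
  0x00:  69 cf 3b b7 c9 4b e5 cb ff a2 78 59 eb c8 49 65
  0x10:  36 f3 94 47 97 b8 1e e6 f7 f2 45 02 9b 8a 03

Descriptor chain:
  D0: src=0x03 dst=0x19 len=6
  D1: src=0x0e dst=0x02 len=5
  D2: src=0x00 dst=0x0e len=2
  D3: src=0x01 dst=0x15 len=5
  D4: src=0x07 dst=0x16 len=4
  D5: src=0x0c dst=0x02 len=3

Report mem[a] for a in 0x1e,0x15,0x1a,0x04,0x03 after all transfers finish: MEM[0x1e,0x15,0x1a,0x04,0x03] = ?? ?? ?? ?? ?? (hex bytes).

MEM[0x1e,0x15,0x1a,0x04,0x03] = ff cf c9 69 c8

D0: mem[0x19..0x1e] <- [b7 c9 4b e5 cb ff]
D1: mem[0x02..0x06] <- [49 65 36 f3 94]
D2: mem[0x0e..0x0f] <- [69 cf]
D3: mem[0x15..0x19] <- [cf 49 65 36 f3]
D4: mem[0x16..0x19] <- [cb ff a2 78]
D5: mem[0x02..0x04] <- [eb c8 69]
query mem[0x1e]=0xff, mem[0x15]=0xcf, mem[0x1a]=0xc9, mem[0x04]=0x69, mem[0x03]=0xc8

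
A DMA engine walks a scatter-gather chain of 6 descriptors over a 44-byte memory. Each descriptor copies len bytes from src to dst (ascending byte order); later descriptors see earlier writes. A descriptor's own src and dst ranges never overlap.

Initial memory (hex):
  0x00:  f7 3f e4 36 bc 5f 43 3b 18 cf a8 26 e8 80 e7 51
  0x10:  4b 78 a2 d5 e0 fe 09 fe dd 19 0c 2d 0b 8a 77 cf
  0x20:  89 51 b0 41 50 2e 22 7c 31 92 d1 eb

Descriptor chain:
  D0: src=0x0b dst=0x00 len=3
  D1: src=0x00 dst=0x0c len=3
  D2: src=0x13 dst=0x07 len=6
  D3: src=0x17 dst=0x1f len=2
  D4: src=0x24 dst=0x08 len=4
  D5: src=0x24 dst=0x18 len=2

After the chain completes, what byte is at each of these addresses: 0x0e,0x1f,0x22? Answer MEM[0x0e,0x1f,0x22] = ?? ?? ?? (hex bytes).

#0 dst[0x00+3] := {0x26,0xe8,0x80}
#1 dst[0x0c+3] := {0x26,0xe8,0x80}
#2 dst[0x07+6] := {0xd5,0xe0,0xfe,0x09,0xfe,0xdd}
#3 dst[0x1f+2] := {0xfe,0xdd}
#4 dst[0x08+4] := {0x50,0x2e,0x22,0x7c}
#5 dst[0x18+2] := {0x50,0x2e}
query mem[0x0e]=0x80, mem[0x1f]=0xfe, mem[0x22]=0xb0

MEM[0x0e,0x1f,0x22] = 80 fe b0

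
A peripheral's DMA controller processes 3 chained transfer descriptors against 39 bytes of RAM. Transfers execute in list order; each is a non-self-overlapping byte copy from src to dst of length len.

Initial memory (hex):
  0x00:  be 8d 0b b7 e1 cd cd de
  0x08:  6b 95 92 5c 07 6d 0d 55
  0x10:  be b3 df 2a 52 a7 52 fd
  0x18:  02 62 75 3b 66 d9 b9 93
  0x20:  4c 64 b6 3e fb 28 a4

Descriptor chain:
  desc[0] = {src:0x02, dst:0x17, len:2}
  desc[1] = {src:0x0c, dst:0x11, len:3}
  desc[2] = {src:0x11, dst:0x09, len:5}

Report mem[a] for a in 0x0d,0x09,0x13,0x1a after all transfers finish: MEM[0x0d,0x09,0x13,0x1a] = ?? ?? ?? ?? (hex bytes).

MEM[0x0d,0x09,0x13,0x1a] = a7 07 0d 75

  after D0: wrote 2B at 0x17 = 0bb7
  after D1: wrote 3B at 0x11 = 076d0d
  after D2: wrote 5B at 0x09 = 076d0d52a7
query mem[0x0d]=0xa7, mem[0x09]=0x07, mem[0x13]=0x0d, mem[0x1a]=0x75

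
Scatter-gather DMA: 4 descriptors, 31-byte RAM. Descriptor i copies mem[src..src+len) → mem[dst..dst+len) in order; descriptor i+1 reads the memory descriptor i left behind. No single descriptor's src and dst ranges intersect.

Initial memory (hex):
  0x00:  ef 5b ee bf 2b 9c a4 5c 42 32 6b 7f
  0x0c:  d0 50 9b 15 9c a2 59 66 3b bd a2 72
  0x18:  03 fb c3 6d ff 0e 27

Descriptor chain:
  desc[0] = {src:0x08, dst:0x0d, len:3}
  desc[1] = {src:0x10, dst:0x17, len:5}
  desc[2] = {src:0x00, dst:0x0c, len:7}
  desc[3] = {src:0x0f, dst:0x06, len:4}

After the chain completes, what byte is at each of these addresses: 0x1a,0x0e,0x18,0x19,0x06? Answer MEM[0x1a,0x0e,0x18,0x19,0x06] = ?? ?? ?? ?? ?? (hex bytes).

D0: mem[0x0d..0x0f] <- [42 32 6b]
D1: mem[0x17..0x1b] <- [9c a2 59 66 3b]
D2: mem[0x0c..0x12] <- [ef 5b ee bf 2b 9c a4]
D3: mem[0x06..0x09] <- [bf 2b 9c a4]
query mem[0x1a]=0x66, mem[0x0e]=0xee, mem[0x18]=0xa2, mem[0x19]=0x59, mem[0x06]=0xbf

MEM[0x1a,0x0e,0x18,0x19,0x06] = 66 ee a2 59 bf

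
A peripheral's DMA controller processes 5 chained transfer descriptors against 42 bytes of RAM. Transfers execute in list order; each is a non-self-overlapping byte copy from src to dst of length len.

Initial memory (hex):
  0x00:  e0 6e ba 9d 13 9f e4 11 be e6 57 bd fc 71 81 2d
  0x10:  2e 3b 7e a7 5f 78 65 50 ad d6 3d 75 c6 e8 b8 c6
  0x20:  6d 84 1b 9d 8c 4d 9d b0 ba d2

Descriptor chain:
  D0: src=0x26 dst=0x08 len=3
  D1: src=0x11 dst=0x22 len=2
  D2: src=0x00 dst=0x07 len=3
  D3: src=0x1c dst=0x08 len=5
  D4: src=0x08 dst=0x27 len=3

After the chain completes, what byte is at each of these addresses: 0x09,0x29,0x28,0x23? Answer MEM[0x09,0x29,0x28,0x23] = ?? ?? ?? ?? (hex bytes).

D0: mem[0x08..0x0a] <- [9d b0 ba]
D1: mem[0x22..0x23] <- [3b 7e]
D2: mem[0x07..0x09] <- [e0 6e ba]
D3: mem[0x08..0x0c] <- [c6 e8 b8 c6 6d]
D4: mem[0x27..0x29] <- [c6 e8 b8]
query mem[0x09]=0xe8, mem[0x29]=0xb8, mem[0x28]=0xe8, mem[0x23]=0x7e

MEM[0x09,0x29,0x28,0x23] = e8 b8 e8 7e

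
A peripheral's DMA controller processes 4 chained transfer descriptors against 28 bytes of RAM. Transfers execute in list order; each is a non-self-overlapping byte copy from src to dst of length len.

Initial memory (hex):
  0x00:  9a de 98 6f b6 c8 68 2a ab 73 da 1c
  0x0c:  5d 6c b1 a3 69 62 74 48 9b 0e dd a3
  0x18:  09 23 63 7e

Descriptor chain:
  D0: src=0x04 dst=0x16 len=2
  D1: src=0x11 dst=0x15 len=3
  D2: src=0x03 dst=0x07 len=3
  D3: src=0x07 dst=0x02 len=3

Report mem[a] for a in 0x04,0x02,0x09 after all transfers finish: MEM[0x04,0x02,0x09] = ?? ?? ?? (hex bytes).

D0: mem[0x16..0x17] <- [b6 c8]
D1: mem[0x15..0x17] <- [62 74 48]
D2: mem[0x07..0x09] <- [6f b6 c8]
D3: mem[0x02..0x04] <- [6f b6 c8]
query mem[0x04]=0xc8, mem[0x02]=0x6f, mem[0x09]=0xc8

MEM[0x04,0x02,0x09] = c8 6f c8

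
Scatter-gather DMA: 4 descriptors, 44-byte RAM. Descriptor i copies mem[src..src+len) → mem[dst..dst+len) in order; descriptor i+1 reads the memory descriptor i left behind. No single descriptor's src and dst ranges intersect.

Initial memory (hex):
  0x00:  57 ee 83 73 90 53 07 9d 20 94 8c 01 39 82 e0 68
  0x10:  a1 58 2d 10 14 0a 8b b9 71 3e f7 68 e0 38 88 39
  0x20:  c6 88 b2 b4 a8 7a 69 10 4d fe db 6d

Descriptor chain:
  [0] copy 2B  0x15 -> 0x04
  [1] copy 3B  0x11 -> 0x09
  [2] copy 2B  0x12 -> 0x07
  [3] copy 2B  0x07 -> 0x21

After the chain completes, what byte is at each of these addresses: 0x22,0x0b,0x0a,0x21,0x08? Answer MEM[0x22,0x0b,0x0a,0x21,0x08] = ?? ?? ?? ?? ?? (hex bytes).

MEM[0x22,0x0b,0x0a,0x21,0x08] = 10 10 2d 2d 10

#0 dst[0x04+2] := {0x0a,0x8b}
#1 dst[0x09+3] := {0x58,0x2d,0x10}
#2 dst[0x07+2] := {0x2d,0x10}
#3 dst[0x21+2] := {0x2d,0x10}
query mem[0x22]=0x10, mem[0x0b]=0x10, mem[0x0a]=0x2d, mem[0x21]=0x2d, mem[0x08]=0x10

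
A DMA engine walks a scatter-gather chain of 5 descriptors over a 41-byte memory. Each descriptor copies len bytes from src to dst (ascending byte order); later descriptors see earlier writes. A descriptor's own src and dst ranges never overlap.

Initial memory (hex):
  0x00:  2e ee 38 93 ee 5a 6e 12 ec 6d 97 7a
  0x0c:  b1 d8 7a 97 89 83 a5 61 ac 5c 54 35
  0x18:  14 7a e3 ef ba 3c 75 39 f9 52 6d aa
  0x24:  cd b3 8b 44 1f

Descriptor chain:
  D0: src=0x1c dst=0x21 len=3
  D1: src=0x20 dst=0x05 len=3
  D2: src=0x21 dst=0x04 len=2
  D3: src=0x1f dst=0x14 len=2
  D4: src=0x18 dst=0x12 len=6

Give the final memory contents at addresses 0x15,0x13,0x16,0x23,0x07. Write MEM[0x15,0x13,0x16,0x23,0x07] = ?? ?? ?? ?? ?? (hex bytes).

MEM[0x15,0x13,0x16,0x23,0x07] = ef 7a ba 75 3c

#0 dst[0x21+3] := {0xba,0x3c,0x75}
#1 dst[0x05+3] := {0xf9,0xba,0x3c}
#2 dst[0x04+2] := {0xba,0x3c}
#3 dst[0x14+2] := {0x39,0xf9}
#4 dst[0x12+6] := {0x14,0x7a,0xe3,0xef,0xba,0x3c}
query mem[0x15]=0xef, mem[0x13]=0x7a, mem[0x16]=0xba, mem[0x23]=0x75, mem[0x07]=0x3c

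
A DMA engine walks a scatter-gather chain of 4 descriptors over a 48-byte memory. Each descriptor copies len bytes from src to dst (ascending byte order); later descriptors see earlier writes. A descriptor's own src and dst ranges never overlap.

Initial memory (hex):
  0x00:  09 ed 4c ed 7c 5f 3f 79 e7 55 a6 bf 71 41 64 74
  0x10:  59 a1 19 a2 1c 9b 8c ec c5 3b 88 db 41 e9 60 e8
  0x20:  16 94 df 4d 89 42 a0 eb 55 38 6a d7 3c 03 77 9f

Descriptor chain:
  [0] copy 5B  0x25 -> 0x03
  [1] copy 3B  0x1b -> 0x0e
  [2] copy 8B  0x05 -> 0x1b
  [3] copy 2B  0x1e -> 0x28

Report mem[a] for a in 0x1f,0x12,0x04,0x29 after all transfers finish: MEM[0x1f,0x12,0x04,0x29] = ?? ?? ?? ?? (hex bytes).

MEM[0x1f,0x12,0x04,0x29] = 55 19 a0 55

D0: mem[0x03..0x07] <- [42 a0 eb 55 38]
D1: mem[0x0e..0x10] <- [db 41 e9]
D2: mem[0x1b..0x22] <- [eb 55 38 e7 55 a6 bf 71]
D3: mem[0x28..0x29] <- [e7 55]
query mem[0x1f]=0x55, mem[0x12]=0x19, mem[0x04]=0xa0, mem[0x29]=0x55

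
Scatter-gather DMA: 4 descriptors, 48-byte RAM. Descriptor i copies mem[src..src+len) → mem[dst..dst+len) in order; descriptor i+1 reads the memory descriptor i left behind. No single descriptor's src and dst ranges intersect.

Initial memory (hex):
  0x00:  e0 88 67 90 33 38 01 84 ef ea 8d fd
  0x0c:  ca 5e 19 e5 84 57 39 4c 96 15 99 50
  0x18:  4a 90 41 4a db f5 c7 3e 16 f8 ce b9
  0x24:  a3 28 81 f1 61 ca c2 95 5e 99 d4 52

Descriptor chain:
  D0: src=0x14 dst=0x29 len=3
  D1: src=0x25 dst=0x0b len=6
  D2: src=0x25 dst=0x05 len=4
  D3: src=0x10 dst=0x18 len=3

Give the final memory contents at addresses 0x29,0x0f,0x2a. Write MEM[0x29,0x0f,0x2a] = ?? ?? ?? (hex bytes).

#0 dst[0x29+3] := {0x96,0x15,0x99}
#1 dst[0x0b+6] := {0x28,0x81,0xf1,0x61,0x96,0x15}
#2 dst[0x05+4] := {0x28,0x81,0xf1,0x61}
#3 dst[0x18+3] := {0x15,0x57,0x39}
query mem[0x29]=0x96, mem[0x0f]=0x96, mem[0x2a]=0x15

MEM[0x29,0x0f,0x2a] = 96 96 15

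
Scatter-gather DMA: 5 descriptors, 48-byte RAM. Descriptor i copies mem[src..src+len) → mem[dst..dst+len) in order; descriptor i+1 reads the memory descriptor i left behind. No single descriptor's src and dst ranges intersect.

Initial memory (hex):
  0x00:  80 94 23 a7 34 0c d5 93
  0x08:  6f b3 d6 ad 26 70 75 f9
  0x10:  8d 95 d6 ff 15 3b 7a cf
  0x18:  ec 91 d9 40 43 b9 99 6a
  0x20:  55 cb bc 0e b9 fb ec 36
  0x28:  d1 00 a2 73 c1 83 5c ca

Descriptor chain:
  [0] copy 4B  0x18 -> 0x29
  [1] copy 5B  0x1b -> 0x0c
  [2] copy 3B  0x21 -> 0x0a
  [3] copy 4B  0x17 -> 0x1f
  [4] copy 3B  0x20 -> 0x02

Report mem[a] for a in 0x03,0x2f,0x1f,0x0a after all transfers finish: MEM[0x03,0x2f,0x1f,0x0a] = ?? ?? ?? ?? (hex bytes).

MEM[0x03,0x2f,0x1f,0x0a] = 91 ca cf cb

#0 dst[0x29+4] := {0xec,0x91,0xd9,0x40}
#1 dst[0x0c+5] := {0x40,0x43,0xb9,0x99,0x6a}
#2 dst[0x0a+3] := {0xcb,0xbc,0x0e}
#3 dst[0x1f+4] := {0xcf,0xec,0x91,0xd9}
#4 dst[0x02+3] := {0xec,0x91,0xd9}
query mem[0x03]=0x91, mem[0x2f]=0xca, mem[0x1f]=0xcf, mem[0x0a]=0xcb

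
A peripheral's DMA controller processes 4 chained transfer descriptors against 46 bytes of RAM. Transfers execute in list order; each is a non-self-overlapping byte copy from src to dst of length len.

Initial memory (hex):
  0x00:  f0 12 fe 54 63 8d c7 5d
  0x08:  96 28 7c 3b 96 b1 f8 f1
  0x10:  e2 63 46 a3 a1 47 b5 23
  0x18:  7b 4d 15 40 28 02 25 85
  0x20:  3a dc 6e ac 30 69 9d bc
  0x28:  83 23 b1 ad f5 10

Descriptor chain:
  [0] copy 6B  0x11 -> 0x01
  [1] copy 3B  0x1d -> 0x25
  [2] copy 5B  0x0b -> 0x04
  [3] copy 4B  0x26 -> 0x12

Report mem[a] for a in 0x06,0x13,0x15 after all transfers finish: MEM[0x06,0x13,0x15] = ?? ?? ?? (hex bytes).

MEM[0x06,0x13,0x15] = b1 85 23

[0] 0x11->0x01 len=6 : 63 46 a3 a1 47 b5
[1] 0x1d->0x25 len=3 : 02 25 85
[2] 0x0b->0x04 len=5 : 3b 96 b1 f8 f1
[3] 0x26->0x12 len=4 : 25 85 83 23
query mem[0x06]=0xb1, mem[0x13]=0x85, mem[0x15]=0x23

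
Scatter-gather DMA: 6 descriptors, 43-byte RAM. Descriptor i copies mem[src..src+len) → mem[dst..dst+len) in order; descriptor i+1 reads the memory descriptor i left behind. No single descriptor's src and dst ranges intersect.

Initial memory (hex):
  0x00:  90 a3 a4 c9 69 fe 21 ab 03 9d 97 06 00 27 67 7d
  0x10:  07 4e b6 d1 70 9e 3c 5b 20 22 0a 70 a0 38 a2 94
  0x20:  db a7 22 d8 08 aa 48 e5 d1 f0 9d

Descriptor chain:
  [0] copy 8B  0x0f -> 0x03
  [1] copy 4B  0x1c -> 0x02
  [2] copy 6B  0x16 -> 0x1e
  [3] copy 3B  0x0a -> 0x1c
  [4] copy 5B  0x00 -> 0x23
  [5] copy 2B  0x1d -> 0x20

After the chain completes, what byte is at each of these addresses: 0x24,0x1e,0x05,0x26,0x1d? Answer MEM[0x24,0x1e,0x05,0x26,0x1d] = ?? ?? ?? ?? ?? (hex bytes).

MEM[0x24,0x1e,0x05,0x26,0x1d] = a3 00 94 38 06

  after D0: wrote 8B at 0x03 = 7d074eb6d1709e3c
  after D1: wrote 4B at 0x02 = a038a294
  after D2: wrote 6B at 0x1e = 3c5b20220a70
  after D3: wrote 3B at 0x1c = 3c0600
  after D4: wrote 5B at 0x23 = 90a3a038a2
  after D5: wrote 2B at 0x20 = 0600
query mem[0x24]=0xa3, mem[0x1e]=0x00, mem[0x05]=0x94, mem[0x26]=0x38, mem[0x1d]=0x06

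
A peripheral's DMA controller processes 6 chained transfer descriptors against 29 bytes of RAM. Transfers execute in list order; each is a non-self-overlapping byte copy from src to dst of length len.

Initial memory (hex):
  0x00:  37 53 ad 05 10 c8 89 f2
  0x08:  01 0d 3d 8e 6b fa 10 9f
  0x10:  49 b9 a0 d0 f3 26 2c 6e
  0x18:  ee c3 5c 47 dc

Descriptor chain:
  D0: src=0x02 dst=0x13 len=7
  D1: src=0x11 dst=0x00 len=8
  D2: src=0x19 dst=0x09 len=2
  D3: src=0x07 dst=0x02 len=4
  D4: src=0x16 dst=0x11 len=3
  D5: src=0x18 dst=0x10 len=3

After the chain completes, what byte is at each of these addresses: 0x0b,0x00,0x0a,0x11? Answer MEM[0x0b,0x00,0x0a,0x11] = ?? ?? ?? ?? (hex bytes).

  after D0: wrote 7B at 0x13 = ad0510c889f201
  after D1: wrote 8B at 0x00 = b9a0ad0510c889f2
  after D2: wrote 2B at 0x09 = 015c
  after D3: wrote 4B at 0x02 = f201015c
  after D4: wrote 3B at 0x11 = c889f2
  after D5: wrote 3B at 0x10 = f2015c
query mem[0x0b]=0x8e, mem[0x00]=0xb9, mem[0x0a]=0x5c, mem[0x11]=0x01

MEM[0x0b,0x00,0x0a,0x11] = 8e b9 5c 01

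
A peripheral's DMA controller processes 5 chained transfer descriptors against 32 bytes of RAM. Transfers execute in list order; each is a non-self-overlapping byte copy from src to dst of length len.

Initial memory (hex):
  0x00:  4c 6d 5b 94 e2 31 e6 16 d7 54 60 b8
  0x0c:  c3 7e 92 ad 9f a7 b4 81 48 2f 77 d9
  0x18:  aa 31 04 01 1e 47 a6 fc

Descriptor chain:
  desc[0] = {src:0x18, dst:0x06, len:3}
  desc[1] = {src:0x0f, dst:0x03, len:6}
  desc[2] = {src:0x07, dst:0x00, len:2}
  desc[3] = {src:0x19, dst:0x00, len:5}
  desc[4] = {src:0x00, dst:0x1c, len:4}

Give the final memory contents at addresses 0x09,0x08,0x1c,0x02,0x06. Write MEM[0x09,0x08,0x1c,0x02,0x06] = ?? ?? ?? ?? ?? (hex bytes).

#0 dst[0x06+3] := {0xaa,0x31,0x04}
#1 dst[0x03+6] := {0xad,0x9f,0xa7,0xb4,0x81,0x48}
#2 dst[0x00+2] := {0x81,0x48}
#3 dst[0x00+5] := {0x31,0x04,0x01,0x1e,0x47}
#4 dst[0x1c+4] := {0x31,0x04,0x01,0x1e}
query mem[0x09]=0x54, mem[0x08]=0x48, mem[0x1c]=0x31, mem[0x02]=0x01, mem[0x06]=0xb4

MEM[0x09,0x08,0x1c,0x02,0x06] = 54 48 31 01 b4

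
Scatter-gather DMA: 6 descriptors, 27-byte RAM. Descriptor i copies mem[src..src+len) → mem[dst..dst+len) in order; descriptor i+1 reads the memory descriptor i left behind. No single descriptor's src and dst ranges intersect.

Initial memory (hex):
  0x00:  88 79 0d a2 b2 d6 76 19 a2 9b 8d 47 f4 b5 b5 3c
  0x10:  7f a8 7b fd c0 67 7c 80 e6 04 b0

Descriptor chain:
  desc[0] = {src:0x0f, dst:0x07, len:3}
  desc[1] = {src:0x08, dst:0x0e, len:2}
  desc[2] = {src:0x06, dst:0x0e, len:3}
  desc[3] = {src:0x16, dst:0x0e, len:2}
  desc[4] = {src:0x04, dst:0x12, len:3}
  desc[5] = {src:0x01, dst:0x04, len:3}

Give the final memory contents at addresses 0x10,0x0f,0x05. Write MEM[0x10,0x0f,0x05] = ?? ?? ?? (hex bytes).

MEM[0x10,0x0f,0x05] = 7f 80 0d

[0] 0x0f->0x07 len=3 : 3c 7f a8
[1] 0x08->0x0e len=2 : 7f a8
[2] 0x06->0x0e len=3 : 76 3c 7f
[3] 0x16->0x0e len=2 : 7c 80
[4] 0x04->0x12 len=3 : b2 d6 76
[5] 0x01->0x04 len=3 : 79 0d a2
query mem[0x10]=0x7f, mem[0x0f]=0x80, mem[0x05]=0x0d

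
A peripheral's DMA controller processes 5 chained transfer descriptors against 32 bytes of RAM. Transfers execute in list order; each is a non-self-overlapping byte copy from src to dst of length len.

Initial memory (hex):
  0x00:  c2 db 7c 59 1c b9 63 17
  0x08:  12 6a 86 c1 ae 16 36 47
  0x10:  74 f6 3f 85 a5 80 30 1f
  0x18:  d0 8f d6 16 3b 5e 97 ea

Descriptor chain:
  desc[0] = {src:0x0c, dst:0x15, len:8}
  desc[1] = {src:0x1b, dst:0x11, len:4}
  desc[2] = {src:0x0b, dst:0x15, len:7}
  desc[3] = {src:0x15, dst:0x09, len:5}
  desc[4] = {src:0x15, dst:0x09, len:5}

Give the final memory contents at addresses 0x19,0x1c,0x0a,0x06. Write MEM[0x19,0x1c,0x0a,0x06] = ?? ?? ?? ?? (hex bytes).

  after D0: wrote 8B at 0x15 = ae16364774f63f85
  after D1: wrote 4B at 0x11 = 3f855e97
  after D2: wrote 7B at 0x15 = c1ae163647743f
  after D3: wrote 5B at 0x09 = c1ae163647
  after D4: wrote 5B at 0x09 = c1ae163647
query mem[0x19]=0x47, mem[0x1c]=0x85, mem[0x0a]=0xae, mem[0x06]=0x63

MEM[0x19,0x1c,0x0a,0x06] = 47 85 ae 63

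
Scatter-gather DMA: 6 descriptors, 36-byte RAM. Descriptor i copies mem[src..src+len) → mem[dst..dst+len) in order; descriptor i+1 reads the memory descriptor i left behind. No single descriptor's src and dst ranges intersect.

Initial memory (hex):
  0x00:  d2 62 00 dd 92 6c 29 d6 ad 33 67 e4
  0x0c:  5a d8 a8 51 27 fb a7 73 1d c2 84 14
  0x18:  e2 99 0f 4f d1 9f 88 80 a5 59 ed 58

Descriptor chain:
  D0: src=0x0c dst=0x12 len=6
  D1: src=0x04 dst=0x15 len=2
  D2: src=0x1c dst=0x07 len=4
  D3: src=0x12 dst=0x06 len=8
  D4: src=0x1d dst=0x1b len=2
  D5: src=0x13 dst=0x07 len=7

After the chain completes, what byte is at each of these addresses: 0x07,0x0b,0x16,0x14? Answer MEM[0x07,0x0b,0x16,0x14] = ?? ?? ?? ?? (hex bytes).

MEM[0x07,0x0b,0x16,0x14] = d8 fb 6c a8

  after D0: wrote 6B at 0x12 = 5ad8a85127fb
  after D1: wrote 2B at 0x15 = 926c
  after D2: wrote 4B at 0x07 = d19f8880
  after D3: wrote 8B at 0x06 = 5ad8a8926cfbe299
  after D4: wrote 2B at 0x1b = 9f88
  after D5: wrote 7B at 0x07 = d8a8926cfbe299
query mem[0x07]=0xd8, mem[0x0b]=0xfb, mem[0x16]=0x6c, mem[0x14]=0xa8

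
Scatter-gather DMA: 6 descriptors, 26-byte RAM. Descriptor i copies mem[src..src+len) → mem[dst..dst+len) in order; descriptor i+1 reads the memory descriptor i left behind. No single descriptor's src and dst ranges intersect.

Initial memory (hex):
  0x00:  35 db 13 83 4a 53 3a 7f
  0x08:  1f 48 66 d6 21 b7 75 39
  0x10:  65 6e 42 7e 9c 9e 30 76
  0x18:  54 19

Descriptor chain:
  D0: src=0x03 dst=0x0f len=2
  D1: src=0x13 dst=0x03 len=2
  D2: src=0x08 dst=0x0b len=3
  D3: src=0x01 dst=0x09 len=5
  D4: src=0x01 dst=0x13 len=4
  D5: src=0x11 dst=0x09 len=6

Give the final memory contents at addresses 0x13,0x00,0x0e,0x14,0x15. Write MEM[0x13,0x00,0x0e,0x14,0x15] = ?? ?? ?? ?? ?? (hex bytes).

[0] 0x03->0x0f len=2 : 83 4a
[1] 0x13->0x03 len=2 : 7e 9c
[2] 0x08->0x0b len=3 : 1f 48 66
[3] 0x01->0x09 len=5 : db 13 7e 9c 53
[4] 0x01->0x13 len=4 : db 13 7e 9c
[5] 0x11->0x09 len=6 : 6e 42 db 13 7e 9c
query mem[0x13]=0xdb, mem[0x00]=0x35, mem[0x0e]=0x9c, mem[0x14]=0x13, mem[0x15]=0x7e

MEM[0x13,0x00,0x0e,0x14,0x15] = db 35 9c 13 7e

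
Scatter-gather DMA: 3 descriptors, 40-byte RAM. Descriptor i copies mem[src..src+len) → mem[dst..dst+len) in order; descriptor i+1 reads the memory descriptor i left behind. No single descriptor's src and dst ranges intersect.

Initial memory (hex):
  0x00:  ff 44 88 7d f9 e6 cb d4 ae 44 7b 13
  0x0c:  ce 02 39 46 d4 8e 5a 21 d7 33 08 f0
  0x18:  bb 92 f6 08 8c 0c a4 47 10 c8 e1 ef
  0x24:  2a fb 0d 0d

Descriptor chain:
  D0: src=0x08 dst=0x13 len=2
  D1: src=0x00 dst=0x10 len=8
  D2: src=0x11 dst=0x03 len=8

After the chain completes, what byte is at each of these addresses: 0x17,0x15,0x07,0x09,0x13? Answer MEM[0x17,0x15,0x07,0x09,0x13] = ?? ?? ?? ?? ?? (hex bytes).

#0 dst[0x13+2] := {0xae,0x44}
#1 dst[0x10+8] := {0xff,0x44,0x88,0x7d,0xf9,0xe6,0xcb,0xd4}
#2 dst[0x03+8] := {0x44,0x88,0x7d,0xf9,0xe6,0xcb,0xd4,0xbb}
query mem[0x17]=0xd4, mem[0x15]=0xe6, mem[0x07]=0xe6, mem[0x09]=0xd4, mem[0x13]=0x7d

MEM[0x17,0x15,0x07,0x09,0x13] = d4 e6 e6 d4 7d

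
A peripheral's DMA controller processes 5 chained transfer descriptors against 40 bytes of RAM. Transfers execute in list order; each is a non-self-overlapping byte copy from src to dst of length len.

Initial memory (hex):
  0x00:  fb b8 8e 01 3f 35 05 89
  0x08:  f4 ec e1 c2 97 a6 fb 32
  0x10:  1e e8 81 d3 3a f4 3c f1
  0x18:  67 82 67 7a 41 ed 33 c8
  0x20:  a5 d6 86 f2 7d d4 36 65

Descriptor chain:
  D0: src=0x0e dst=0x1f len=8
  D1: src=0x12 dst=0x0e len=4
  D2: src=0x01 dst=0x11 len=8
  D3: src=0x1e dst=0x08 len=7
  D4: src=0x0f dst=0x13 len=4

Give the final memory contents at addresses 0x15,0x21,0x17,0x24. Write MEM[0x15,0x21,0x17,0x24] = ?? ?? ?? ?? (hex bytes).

#0 dst[0x1f+8] := {0xfb,0x32,0x1e,0xe8,0x81,0xd3,0x3a,0xf4}
#1 dst[0x0e+4] := {0x81,0xd3,0x3a,0xf4}
#2 dst[0x11+8] := {0xb8,0x8e,0x01,0x3f,0x35,0x05,0x89,0xf4}
#3 dst[0x08+7] := {0x33,0xfb,0x32,0x1e,0xe8,0x81,0xd3}
#4 dst[0x13+4] := {0xd3,0x3a,0xb8,0x8e}
query mem[0x15]=0xb8, mem[0x21]=0x1e, mem[0x17]=0x89, mem[0x24]=0xd3

MEM[0x15,0x21,0x17,0x24] = b8 1e 89 d3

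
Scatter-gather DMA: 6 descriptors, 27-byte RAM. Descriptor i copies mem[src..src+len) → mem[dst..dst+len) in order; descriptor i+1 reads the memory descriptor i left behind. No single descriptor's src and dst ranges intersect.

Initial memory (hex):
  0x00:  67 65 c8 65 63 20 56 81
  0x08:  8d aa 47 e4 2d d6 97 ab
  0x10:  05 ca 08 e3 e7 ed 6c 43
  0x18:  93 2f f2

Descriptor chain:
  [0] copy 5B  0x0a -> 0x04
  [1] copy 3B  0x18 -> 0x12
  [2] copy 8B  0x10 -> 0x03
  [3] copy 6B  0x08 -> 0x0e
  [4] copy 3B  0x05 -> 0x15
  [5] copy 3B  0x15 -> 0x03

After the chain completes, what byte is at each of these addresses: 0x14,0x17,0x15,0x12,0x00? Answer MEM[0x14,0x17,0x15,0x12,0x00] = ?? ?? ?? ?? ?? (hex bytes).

  after D0: wrote 5B at 0x04 = 47e42dd697
  after D1: wrote 3B at 0x12 = 932ff2
  after D2: wrote 8B at 0x03 = 05ca932ff2ed6c43
  after D3: wrote 6B at 0x0e = ed6c43e42dd6
  after D4: wrote 3B at 0x15 = 932ff2
  after D5: wrote 3B at 0x03 = 932ff2
query mem[0x14]=0xf2, mem[0x17]=0xf2, mem[0x15]=0x93, mem[0x12]=0x2d, mem[0x00]=0x67

MEM[0x14,0x17,0x15,0x12,0x00] = f2 f2 93 2d 67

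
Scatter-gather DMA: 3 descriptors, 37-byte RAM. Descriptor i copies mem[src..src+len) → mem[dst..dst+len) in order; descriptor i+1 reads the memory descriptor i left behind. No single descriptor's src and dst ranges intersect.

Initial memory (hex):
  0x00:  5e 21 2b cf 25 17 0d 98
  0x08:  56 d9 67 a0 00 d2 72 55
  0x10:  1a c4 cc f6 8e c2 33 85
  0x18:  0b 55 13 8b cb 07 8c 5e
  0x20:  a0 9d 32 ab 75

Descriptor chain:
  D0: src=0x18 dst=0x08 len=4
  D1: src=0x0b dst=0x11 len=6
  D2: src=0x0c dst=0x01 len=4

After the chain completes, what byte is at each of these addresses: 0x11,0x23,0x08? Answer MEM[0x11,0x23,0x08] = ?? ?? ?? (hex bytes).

MEM[0x11,0x23,0x08] = 8b ab 0b

D0: mem[0x08..0x0b] <- [0b 55 13 8b]
D1: mem[0x11..0x16] <- [8b 00 d2 72 55 1a]
D2: mem[0x01..0x04] <- [00 d2 72 55]
query mem[0x11]=0x8b, mem[0x23]=0xab, mem[0x08]=0x0b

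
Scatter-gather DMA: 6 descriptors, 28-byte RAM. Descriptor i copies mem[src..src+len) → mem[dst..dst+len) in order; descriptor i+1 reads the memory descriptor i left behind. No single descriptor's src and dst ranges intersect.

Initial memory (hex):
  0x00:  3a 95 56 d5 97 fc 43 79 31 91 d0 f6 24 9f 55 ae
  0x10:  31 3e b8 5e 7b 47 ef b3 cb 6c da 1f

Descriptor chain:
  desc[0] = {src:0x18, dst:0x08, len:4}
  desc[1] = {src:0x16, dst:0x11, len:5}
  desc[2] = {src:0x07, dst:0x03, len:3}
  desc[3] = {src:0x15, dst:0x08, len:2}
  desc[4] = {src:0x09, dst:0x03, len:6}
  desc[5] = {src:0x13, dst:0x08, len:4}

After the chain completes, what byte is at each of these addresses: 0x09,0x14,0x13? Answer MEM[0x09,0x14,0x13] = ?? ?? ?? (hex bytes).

#0 dst[0x08+4] := {0xcb,0x6c,0xda,0x1f}
#1 dst[0x11+5] := {0xef,0xb3,0xcb,0x6c,0xda}
#2 dst[0x03+3] := {0x79,0xcb,0x6c}
#3 dst[0x08+2] := {0xda,0xef}
#4 dst[0x03+6] := {0xef,0xda,0x1f,0x24,0x9f,0x55}
#5 dst[0x08+4] := {0xcb,0x6c,0xda,0xef}
query mem[0x09]=0x6c, mem[0x14]=0x6c, mem[0x13]=0xcb

MEM[0x09,0x14,0x13] = 6c 6c cb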